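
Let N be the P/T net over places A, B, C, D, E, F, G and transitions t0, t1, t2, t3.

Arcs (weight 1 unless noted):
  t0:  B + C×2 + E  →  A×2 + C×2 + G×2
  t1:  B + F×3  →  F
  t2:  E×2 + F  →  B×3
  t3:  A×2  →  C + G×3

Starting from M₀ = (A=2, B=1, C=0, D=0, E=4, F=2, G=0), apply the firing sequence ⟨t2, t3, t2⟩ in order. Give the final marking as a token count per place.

(A=0, B=7, C=1, D=0, E=0, F=0, G=3)

step 1: fire t2:  (A=2, B=1, C=0, D=0, E=4, F=2, G=0) → (A=2, B=4, C=0, D=0, E=2, F=1, G=0)
step 2: fire t3:  (A=2, B=4, C=0, D=0, E=2, F=1, G=0) → (A=0, B=4, C=1, D=0, E=2, F=1, G=3)
step 3: fire t2:  (A=0, B=4, C=1, D=0, E=2, F=1, G=3) → (A=0, B=7, C=1, D=0, E=0, F=0, G=3)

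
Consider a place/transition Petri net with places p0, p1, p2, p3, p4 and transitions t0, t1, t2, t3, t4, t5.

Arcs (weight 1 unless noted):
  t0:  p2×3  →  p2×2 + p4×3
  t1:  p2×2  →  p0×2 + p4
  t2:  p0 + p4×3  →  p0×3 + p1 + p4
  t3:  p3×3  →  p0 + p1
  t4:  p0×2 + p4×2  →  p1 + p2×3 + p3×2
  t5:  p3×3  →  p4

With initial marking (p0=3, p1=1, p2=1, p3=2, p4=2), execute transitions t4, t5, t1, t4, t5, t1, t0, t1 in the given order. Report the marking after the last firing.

(p0=5, p1=3, p2=0, p3=0, p4=6)

step 1: fire t4:  (p0=3, p1=1, p2=1, p3=2, p4=2) → (p0=1, p1=2, p2=4, p3=4, p4=0)
step 2: fire t5:  (p0=1, p1=2, p2=4, p3=4, p4=0) → (p0=1, p1=2, p2=4, p3=1, p4=1)
step 3: fire t1:  (p0=1, p1=2, p2=4, p3=1, p4=1) → (p0=3, p1=2, p2=2, p3=1, p4=2)
step 4: fire t4:  (p0=3, p1=2, p2=2, p3=1, p4=2) → (p0=1, p1=3, p2=5, p3=3, p4=0)
step 5: fire t5:  (p0=1, p1=3, p2=5, p3=3, p4=0) → (p0=1, p1=3, p2=5, p3=0, p4=1)
step 6: fire t1:  (p0=1, p1=3, p2=5, p3=0, p4=1) → (p0=3, p1=3, p2=3, p3=0, p4=2)
step 7: fire t0:  (p0=3, p1=3, p2=3, p3=0, p4=2) → (p0=3, p1=3, p2=2, p3=0, p4=5)
step 8: fire t1:  (p0=3, p1=3, p2=2, p3=0, p4=5) → (p0=5, p1=3, p2=0, p3=0, p4=6)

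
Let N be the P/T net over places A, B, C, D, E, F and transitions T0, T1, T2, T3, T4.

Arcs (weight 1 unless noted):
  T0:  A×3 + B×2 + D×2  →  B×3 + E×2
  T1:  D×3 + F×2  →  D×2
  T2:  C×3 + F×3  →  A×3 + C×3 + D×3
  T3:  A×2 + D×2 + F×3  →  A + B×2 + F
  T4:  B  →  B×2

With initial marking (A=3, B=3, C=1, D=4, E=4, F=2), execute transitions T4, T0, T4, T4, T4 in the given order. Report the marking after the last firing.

(A=0, B=8, C=1, D=2, E=6, F=2)

step 1: fire T4:  (A=3, B=3, C=1, D=4, E=4, F=2) → (A=3, B=4, C=1, D=4, E=4, F=2)
step 2: fire T0:  (A=3, B=4, C=1, D=4, E=4, F=2) → (A=0, B=5, C=1, D=2, E=6, F=2)
step 3: fire T4:  (A=0, B=5, C=1, D=2, E=6, F=2) → (A=0, B=6, C=1, D=2, E=6, F=2)
step 4: fire T4:  (A=0, B=6, C=1, D=2, E=6, F=2) → (A=0, B=7, C=1, D=2, E=6, F=2)
step 5: fire T4:  (A=0, B=7, C=1, D=2, E=6, F=2) → (A=0, B=8, C=1, D=2, E=6, F=2)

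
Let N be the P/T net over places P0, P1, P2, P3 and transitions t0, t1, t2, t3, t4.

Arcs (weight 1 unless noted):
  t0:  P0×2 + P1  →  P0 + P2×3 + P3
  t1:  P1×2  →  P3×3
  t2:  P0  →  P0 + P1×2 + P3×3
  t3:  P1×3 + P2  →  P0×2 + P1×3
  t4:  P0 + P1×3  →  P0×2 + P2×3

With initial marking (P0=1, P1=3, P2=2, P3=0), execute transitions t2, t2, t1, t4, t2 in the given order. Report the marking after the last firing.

step 1: fire t2:  (P0=1, P1=3, P2=2, P3=0) → (P0=1, P1=5, P2=2, P3=3)
step 2: fire t2:  (P0=1, P1=5, P2=2, P3=3) → (P0=1, P1=7, P2=2, P3=6)
step 3: fire t1:  (P0=1, P1=7, P2=2, P3=6) → (P0=1, P1=5, P2=2, P3=9)
step 4: fire t4:  (P0=1, P1=5, P2=2, P3=9) → (P0=2, P1=2, P2=5, P3=9)
step 5: fire t2:  (P0=2, P1=2, P2=5, P3=9) → (P0=2, P1=4, P2=5, P3=12)

(P0=2, P1=4, P2=5, P3=12)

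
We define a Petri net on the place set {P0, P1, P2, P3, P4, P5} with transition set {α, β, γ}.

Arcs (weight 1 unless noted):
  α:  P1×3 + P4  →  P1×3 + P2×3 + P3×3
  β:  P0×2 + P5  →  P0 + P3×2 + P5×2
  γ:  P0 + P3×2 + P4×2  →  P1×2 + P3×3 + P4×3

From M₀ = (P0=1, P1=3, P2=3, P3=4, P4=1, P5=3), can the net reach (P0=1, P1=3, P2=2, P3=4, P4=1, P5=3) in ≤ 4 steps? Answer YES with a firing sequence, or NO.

depth 0: 1 marking
depth 1: 2 markings reached so far
depth 2: 2 markings reached so far
(frontier empty at depth 2; search complete)
target is not among the 2 markings reachable within 4 steps

NO — not reachable within 4 firings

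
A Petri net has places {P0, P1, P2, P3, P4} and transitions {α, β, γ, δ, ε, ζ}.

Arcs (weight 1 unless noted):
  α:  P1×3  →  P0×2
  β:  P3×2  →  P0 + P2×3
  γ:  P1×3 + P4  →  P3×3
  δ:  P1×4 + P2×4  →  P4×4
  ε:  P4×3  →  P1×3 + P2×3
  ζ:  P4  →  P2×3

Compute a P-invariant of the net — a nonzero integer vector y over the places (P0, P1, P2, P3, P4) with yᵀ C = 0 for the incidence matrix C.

y = (P0:3, P1:2, P2:1, P3:3, P4:3)

Incidence matrix C (rows=places, cols=transitions):
        α    β    γ    δ    ε    ζ
   P0   2    1    0    0    0    0
   P1  -3    0   -3   -4    3    0
   P2   0    3    0   -4    3    3
   P3   0   -2    3    0    0    0
   P4   0    0   -1    4   -3   -1

Candidate y = [3, 2, 1, 3, 3]; check y·C column-wise:
  col α: 3·2 + 2·-3 + 1·0 + 3·0 + 3·0 = 0
  col β: 3·1 + 2·0 + 1·3 + 3·-2 + 3·0 = 0
  col γ: 3·0 + 2·-3 + 1·0 + 3·3 + 3·-1 = 0
  col δ: 3·0 + 2·-4 + 1·-4 + 3·0 + 3·4 = 0
  col ε: 3·0 + 2·3 + 1·3 + 3·0 + 3·-3 = 0
  col ζ: 3·0 + 2·0 + 1·3 + 3·0 + 3·-1 = 0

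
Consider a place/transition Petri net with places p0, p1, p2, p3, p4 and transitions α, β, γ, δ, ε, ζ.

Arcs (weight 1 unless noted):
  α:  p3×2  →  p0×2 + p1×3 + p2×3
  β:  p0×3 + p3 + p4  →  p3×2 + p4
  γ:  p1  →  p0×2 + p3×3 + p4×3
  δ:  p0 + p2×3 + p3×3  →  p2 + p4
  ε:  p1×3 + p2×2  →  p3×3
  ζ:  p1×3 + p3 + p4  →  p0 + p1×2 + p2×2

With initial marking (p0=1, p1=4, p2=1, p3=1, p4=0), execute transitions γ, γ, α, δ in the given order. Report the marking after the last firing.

step 1: fire γ:  (p0=1, p1=4, p2=1, p3=1, p4=0) → (p0=3, p1=3, p2=1, p3=4, p4=3)
step 2: fire γ:  (p0=3, p1=3, p2=1, p3=4, p4=3) → (p0=5, p1=2, p2=1, p3=7, p4=6)
step 3: fire α:  (p0=5, p1=2, p2=1, p3=7, p4=6) → (p0=7, p1=5, p2=4, p3=5, p4=6)
step 4: fire δ:  (p0=7, p1=5, p2=4, p3=5, p4=6) → (p0=6, p1=5, p2=2, p3=2, p4=7)

(p0=6, p1=5, p2=2, p3=2, p4=7)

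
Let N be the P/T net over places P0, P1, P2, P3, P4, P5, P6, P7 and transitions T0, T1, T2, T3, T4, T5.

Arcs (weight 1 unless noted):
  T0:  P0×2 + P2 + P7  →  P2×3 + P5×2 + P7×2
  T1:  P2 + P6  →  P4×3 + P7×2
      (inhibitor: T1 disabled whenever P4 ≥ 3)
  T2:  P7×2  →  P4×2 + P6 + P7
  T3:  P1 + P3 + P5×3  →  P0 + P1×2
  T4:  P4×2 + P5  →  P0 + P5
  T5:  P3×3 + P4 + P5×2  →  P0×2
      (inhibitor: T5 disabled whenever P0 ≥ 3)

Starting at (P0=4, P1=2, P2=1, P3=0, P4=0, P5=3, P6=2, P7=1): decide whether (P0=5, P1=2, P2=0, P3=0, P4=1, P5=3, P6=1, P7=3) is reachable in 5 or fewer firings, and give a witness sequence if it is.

step 1: fire T1:  (P0=4, P1=2, P2=1, P3=0, P4=0, P5=3, P6=2, P7=1) → (P0=4, P1=2, P2=0, P3=0, P4=3, P5=3, P6=1, P7=3)
step 2: fire T4:  (P0=4, P1=2, P2=0, P3=0, P4=3, P5=3, P6=1, P7=3) → (P0=5, P1=2, P2=0, P3=0, P4=1, P5=3, P6=1, P7=3)

YES — reachable via ⟨T1, T4⟩ (2 firings)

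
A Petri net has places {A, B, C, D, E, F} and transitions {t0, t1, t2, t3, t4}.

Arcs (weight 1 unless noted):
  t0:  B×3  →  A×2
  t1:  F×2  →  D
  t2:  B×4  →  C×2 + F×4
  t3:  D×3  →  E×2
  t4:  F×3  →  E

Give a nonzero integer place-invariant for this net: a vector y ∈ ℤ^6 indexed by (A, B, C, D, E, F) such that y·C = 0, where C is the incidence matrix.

y = (A:3, B:2, C:4, D:0, E:0, F:0)

Incidence matrix C (rows=places, cols=transitions):
       t0   t1   t2   t3   t4
    A   2    0    0    0    0
    B  -3    0   -4    0    0
    C   0    0    2    0    0
    D   0    1    0   -3    0
    E   0    0    0    2    1
    F   0   -2    4    0   -3

Candidate y = [3, 2, 4, 0, 0, 0]; check y·C column-wise:
  col t0: 3·2 + 2·-3 + 4·0 = 0
  col t1: 3·0 + 2·0 + 4·0 + 0·1 + 0·-2 = 0
  col t2: 3·0 + 2·-4 + 4·2 + 0·4 = 0
  col t3: 3·0 + 2·0 + 4·0 + 0·-3 + 0·2 = 0
  col t4: 3·0 + 2·0 + 4·0 + 0·1 + 0·-3 = 0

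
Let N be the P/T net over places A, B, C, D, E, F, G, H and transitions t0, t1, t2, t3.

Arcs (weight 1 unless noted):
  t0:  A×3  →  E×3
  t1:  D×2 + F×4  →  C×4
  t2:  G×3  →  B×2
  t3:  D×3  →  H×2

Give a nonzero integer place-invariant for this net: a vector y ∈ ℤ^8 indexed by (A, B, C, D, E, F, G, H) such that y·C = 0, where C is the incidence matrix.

Incidence matrix C (rows=places, cols=transitions):
       t0   t1   t2   t3
    A  -3    0    0    0
    B   0    0    2    0
    C   0    4    0    0
    D   0   -2    0   -3
    E   3    0    0    0
    F   0   -4    0    0
    G   0    0   -3    0
    H   0    0    0    2

Candidate y = [1, 0, 0, 0, 1, 0, 0, 0]; check y·C column-wise:
  col t0: 1·-3 + 1·3 = 0
  col t1: 1·0 + 0·4 + 0·-2 + 1·0 + 0·-4 = 0
  col t2: 1·0 + 0·2 + 1·0 + 0·-3 = 0
  col t3: 1·0 + 0·-3 + 1·0 + 0·2 = 0

y = (A:1, B:0, C:0, D:0, E:1, F:0, G:0, H:0)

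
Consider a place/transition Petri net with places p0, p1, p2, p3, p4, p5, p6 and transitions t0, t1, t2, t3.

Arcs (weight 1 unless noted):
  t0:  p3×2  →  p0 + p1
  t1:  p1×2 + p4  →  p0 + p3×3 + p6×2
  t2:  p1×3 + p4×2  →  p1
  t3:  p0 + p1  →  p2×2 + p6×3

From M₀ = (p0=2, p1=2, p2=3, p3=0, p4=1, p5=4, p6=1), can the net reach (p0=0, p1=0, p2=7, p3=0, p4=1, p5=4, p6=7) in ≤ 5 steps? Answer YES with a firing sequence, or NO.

step 1: fire t3:  (p0=2, p1=2, p2=3, p3=0, p4=1, p5=4, p6=1) → (p0=1, p1=1, p2=5, p3=0, p4=1, p5=4, p6=4)
step 2: fire t3:  (p0=1, p1=1, p2=5, p3=0, p4=1, p5=4, p6=4) → (p0=0, p1=0, p2=7, p3=0, p4=1, p5=4, p6=7)

YES — reachable via ⟨t3, t3⟩ (2 firings)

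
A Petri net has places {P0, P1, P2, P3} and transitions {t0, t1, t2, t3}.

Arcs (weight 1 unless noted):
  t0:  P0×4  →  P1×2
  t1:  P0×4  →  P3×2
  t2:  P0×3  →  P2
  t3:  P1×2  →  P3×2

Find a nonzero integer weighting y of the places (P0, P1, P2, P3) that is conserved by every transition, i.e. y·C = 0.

y = (P0:1, P1:2, P2:3, P3:2)

Incidence matrix C (rows=places, cols=transitions):
       t0   t1   t2   t3
   P0  -4   -4   -3    0
   P1   2    0    0   -2
   P2   0    0    1    0
   P3   0    2    0    2

Candidate y = [1, 2, 3, 2]; check y·C column-wise:
  col t0: 1·-4 + 2·2 + 3·0 + 2·0 = 0
  col t1: 1·-4 + 2·0 + 3·0 + 2·2 = 0
  col t2: 1·-3 + 2·0 + 3·1 + 2·0 = 0
  col t3: 1·0 + 2·-2 + 3·0 + 2·2 = 0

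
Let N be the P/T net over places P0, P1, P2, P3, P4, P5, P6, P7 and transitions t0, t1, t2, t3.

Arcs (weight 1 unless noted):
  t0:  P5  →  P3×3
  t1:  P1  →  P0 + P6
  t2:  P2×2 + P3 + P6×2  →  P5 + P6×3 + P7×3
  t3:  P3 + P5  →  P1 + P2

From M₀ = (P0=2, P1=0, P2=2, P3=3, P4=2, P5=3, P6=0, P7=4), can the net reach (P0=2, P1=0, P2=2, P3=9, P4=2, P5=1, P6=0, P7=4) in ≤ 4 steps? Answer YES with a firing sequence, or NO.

step 1: fire t0:  (P0=2, P1=0, P2=2, P3=3, P4=2, P5=3, P6=0, P7=4) → (P0=2, P1=0, P2=2, P3=6, P4=2, P5=2, P6=0, P7=4)
step 2: fire t0:  (P0=2, P1=0, P2=2, P3=6, P4=2, P5=2, P6=0, P7=4) → (P0=2, P1=0, P2=2, P3=9, P4=2, P5=1, P6=0, P7=4)

YES — reachable via ⟨t0, t0⟩ (2 firings)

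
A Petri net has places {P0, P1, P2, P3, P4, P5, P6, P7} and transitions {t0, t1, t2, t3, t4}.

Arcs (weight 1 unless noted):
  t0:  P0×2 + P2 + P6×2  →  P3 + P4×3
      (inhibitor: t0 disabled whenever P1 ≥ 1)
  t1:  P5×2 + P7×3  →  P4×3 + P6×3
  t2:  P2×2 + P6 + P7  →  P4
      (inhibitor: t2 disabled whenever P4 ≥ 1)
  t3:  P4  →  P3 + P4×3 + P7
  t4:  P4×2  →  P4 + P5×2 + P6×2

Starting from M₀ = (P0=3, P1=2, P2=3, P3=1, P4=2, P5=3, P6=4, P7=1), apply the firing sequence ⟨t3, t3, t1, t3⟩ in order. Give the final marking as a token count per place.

step 1: fire t3:  (P0=3, P1=2, P2=3, P3=1, P4=2, P5=3, P6=4, P7=1) → (P0=3, P1=2, P2=3, P3=2, P4=4, P5=3, P6=4, P7=2)
step 2: fire t3:  (P0=3, P1=2, P2=3, P3=2, P4=4, P5=3, P6=4, P7=2) → (P0=3, P1=2, P2=3, P3=3, P4=6, P5=3, P6=4, P7=3)
step 3: fire t1:  (P0=3, P1=2, P2=3, P3=3, P4=6, P5=3, P6=4, P7=3) → (P0=3, P1=2, P2=3, P3=3, P4=9, P5=1, P6=7, P7=0)
step 4: fire t3:  (P0=3, P1=2, P2=3, P3=3, P4=9, P5=1, P6=7, P7=0) → (P0=3, P1=2, P2=3, P3=4, P4=11, P5=1, P6=7, P7=1)

(P0=3, P1=2, P2=3, P3=4, P4=11, P5=1, P6=7, P7=1)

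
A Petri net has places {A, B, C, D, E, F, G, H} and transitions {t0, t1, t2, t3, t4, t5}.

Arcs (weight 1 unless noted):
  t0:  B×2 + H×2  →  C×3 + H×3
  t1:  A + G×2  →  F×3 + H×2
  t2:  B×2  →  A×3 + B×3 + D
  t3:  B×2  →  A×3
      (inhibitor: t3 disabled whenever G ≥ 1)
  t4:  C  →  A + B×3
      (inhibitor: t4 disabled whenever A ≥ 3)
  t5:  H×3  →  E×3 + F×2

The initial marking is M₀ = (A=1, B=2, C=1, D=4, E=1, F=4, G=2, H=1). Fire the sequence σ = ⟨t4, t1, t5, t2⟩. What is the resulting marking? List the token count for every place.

(A=4, B=6, C=0, D=5, E=4, F=9, G=0, H=0)

step 1: fire t4:  (A=1, B=2, C=1, D=4, E=1, F=4, G=2, H=1) → (A=2, B=5, C=0, D=4, E=1, F=4, G=2, H=1)
step 2: fire t1:  (A=2, B=5, C=0, D=4, E=1, F=4, G=2, H=1) → (A=1, B=5, C=0, D=4, E=1, F=7, G=0, H=3)
step 3: fire t5:  (A=1, B=5, C=0, D=4, E=1, F=7, G=0, H=3) → (A=1, B=5, C=0, D=4, E=4, F=9, G=0, H=0)
step 4: fire t2:  (A=1, B=5, C=0, D=4, E=4, F=9, G=0, H=0) → (A=4, B=6, C=0, D=5, E=4, F=9, G=0, H=0)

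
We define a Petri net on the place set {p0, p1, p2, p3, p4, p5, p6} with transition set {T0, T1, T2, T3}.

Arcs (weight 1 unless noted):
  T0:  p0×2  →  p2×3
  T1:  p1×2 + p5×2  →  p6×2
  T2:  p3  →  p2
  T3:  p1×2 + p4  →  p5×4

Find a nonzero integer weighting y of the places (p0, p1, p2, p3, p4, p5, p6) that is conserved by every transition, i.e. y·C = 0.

y = (p0:3, p1:0, p2:2, p3:2, p4:0, p5:0, p6:0)

Incidence matrix C (rows=places, cols=transitions):
       T0   T1   T2   T3
   p0  -2    0    0    0
   p1   0   -2    0   -2
   p2   3    0    1    0
   p3   0    0   -1    0
   p4   0    0    0   -1
   p5   0   -2    0    4
   p6   0    2    0    0

Candidate y = [3, 0, 2, 2, 0, 0, 0]; check y·C column-wise:
  col T0: 3·-2 + 2·3 + 2·0 = 0
  col T1: 3·0 + 0·-2 + 2·0 + 2·0 + 0·-2 + 0·2 = 0
  col T2: 3·0 + 2·1 + 2·-1 = 0
  col T3: 3·0 + 0·-2 + 2·0 + 2·0 + 0·-1 + 0·4 = 0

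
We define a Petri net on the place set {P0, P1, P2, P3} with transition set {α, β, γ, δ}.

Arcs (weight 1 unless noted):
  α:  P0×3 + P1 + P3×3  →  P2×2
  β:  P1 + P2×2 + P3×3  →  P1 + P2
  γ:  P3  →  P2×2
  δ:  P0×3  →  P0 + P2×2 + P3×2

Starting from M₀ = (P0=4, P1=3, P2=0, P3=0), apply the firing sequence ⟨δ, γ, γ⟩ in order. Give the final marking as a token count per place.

(P0=2, P1=3, P2=6, P3=0)

step 1: fire δ:  (P0=4, P1=3, P2=0, P3=0) → (P0=2, P1=3, P2=2, P3=2)
step 2: fire γ:  (P0=2, P1=3, P2=2, P3=2) → (P0=2, P1=3, P2=4, P3=1)
step 3: fire γ:  (P0=2, P1=3, P2=4, P3=1) → (P0=2, P1=3, P2=6, P3=0)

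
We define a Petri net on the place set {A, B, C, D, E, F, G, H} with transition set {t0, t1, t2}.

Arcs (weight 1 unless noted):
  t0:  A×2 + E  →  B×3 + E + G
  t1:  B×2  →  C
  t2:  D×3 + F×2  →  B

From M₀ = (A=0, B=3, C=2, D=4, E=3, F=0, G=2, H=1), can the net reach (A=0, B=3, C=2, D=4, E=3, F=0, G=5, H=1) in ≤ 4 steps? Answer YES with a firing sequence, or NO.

depth 0: 1 marking
depth 1: 2 markings reached so far
depth 2: 2 markings reached so far
(frontier empty at depth 2; search complete)
target is not among the 2 markings reachable within 4 steps

NO — not reachable within 4 firings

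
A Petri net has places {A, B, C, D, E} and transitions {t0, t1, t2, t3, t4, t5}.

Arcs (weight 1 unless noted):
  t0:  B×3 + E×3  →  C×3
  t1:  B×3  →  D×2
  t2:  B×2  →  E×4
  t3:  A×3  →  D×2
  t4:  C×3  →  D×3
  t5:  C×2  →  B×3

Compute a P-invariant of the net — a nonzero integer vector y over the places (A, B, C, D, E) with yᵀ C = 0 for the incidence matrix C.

Incidence matrix C (rows=places, cols=transitions):
       t0   t1   t2   t3   t4   t5
    A   0    0    0   -3    0    0
    B  -3   -3   -2    0    0    3
    C   3    0    0    0   -3   -2
    D   0    2    0    2    3    0
    E  -3    0    4    0    0    0

Candidate y = [2, 2, 3, 3, 1]; check y·C column-wise:
  col t0: 2·0 + 2·-3 + 3·3 + 3·0 + 1·-3 = 0
  col t1: 2·0 + 2·-3 + 3·0 + 3·2 + 1·0 = 0
  col t2: 2·0 + 2·-2 + 3·0 + 3·0 + 1·4 = 0
  col t3: 2·-3 + 2·0 + 3·0 + 3·2 + 1·0 = 0
  col t4: 2·0 + 2·0 + 3·-3 + 3·3 + 1·0 = 0
  col t5: 2·0 + 2·3 + 3·-2 + 3·0 + 1·0 = 0

y = (A:2, B:2, C:3, D:3, E:1)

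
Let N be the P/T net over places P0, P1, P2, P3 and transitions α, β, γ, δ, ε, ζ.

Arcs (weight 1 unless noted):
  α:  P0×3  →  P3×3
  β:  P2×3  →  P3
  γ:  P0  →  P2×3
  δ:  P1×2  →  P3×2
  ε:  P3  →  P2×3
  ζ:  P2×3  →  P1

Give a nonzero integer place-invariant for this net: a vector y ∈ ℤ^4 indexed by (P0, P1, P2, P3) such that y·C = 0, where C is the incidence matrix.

y = (P0:3, P1:3, P2:1, P3:3)

Incidence matrix C (rows=places, cols=transitions):
        α    β    γ    δ    ε    ζ
   P0  -3    0   -1    0    0    0
   P1   0    0    0   -2    0    1
   P2   0   -3    3    0    3   -3
   P3   3    1    0    2   -1    0

Candidate y = [3, 3, 1, 3]; check y·C column-wise:
  col α: 3·-3 + 3·0 + 1·0 + 3·3 = 0
  col β: 3·0 + 3·0 + 1·-3 + 3·1 = 0
  col γ: 3·-1 + 3·0 + 1·3 + 3·0 = 0
  col δ: 3·0 + 3·-2 + 1·0 + 3·2 = 0
  col ε: 3·0 + 3·0 + 1·3 + 3·-1 = 0
  col ζ: 3·0 + 3·1 + 1·-3 + 3·0 = 0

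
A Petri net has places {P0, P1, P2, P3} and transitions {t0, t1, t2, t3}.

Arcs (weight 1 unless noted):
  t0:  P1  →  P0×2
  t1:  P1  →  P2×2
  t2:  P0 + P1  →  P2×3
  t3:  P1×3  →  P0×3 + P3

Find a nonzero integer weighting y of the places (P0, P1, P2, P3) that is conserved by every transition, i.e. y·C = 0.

y = (P0:1, P1:2, P2:1, P3:3)

Incidence matrix C (rows=places, cols=transitions):
       t0   t1   t2   t3
   P0   2    0   -1    3
   P1  -1   -1   -1   -3
   P2   0    2    3    0
   P3   0    0    0    1

Candidate y = [1, 2, 1, 3]; check y·C column-wise:
  col t0: 1·2 + 2·-1 + 1·0 + 3·0 = 0
  col t1: 1·0 + 2·-1 + 1·2 + 3·0 = 0
  col t2: 1·-1 + 2·-1 + 1·3 + 3·0 = 0
  col t3: 1·3 + 2·-3 + 1·0 + 3·1 = 0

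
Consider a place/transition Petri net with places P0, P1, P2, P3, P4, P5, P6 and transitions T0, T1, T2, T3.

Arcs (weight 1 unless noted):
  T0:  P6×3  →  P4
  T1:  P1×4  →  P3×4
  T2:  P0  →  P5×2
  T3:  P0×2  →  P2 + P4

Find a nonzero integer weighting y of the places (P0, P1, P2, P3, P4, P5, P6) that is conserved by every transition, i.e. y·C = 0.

Incidence matrix C (rows=places, cols=transitions):
       T0   T1   T2   T3
   P0   0    0   -1   -2
   P1   0   -4    0    0
   P2   0    0    0    1
   P3   0    4    0    0
   P4   1    0    0    1
   P5   0    0    2    0
   P6  -3    0    0    0

Candidate y = [0, 1, 0, 1, 0, 0, 0]; check y·C column-wise:
  col T0: 1·0 + 1·0 + 0·1 + 0·-3 = 0
  col T1: 1·-4 + 1·4 = 0
  col T2: 0·-1 + 1·0 + 1·0 + 0·2 = 0
  col T3: 0·-2 + 1·0 + 0·1 + 1·0 + 0·1 = 0

y = (P0:0, P1:1, P2:0, P3:1, P4:0, P5:0, P6:0)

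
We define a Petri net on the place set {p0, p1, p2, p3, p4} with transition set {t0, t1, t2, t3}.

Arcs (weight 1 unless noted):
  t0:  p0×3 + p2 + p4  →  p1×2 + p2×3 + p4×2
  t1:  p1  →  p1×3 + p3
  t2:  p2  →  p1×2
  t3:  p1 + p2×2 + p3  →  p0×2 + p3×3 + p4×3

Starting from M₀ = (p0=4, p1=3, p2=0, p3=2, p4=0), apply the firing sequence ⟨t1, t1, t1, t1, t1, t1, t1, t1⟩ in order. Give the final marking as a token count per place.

step 1: fire t1:  (p0=4, p1=3, p2=0, p3=2, p4=0) → (p0=4, p1=5, p2=0, p3=3, p4=0)
step 2: fire t1:  (p0=4, p1=5, p2=0, p3=3, p4=0) → (p0=4, p1=7, p2=0, p3=4, p4=0)
step 3: fire t1:  (p0=4, p1=7, p2=0, p3=4, p4=0) → (p0=4, p1=9, p2=0, p3=5, p4=0)
step 4: fire t1:  (p0=4, p1=9, p2=0, p3=5, p4=0) → (p0=4, p1=11, p2=0, p3=6, p4=0)
step 5: fire t1:  (p0=4, p1=11, p2=0, p3=6, p4=0) → (p0=4, p1=13, p2=0, p3=7, p4=0)
step 6: fire t1:  (p0=4, p1=13, p2=0, p3=7, p4=0) → (p0=4, p1=15, p2=0, p3=8, p4=0)
step 7: fire t1:  (p0=4, p1=15, p2=0, p3=8, p4=0) → (p0=4, p1=17, p2=0, p3=9, p4=0)
step 8: fire t1:  (p0=4, p1=17, p2=0, p3=9, p4=0) → (p0=4, p1=19, p2=0, p3=10, p4=0)

(p0=4, p1=19, p2=0, p3=10, p4=0)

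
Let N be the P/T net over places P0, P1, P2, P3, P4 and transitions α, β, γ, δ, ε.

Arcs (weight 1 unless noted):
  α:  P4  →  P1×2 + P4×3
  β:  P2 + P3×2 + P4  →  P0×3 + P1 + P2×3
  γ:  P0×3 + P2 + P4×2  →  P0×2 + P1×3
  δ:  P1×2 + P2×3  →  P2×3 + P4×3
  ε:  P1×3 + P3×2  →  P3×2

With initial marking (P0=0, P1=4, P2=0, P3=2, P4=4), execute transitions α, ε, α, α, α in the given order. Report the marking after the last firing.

(P0=0, P1=9, P2=0, P3=2, P4=12)

step 1: fire α:  (P0=0, P1=4, P2=0, P3=2, P4=4) → (P0=0, P1=6, P2=0, P3=2, P4=6)
step 2: fire ε:  (P0=0, P1=6, P2=0, P3=2, P4=6) → (P0=0, P1=3, P2=0, P3=2, P4=6)
step 3: fire α:  (P0=0, P1=3, P2=0, P3=2, P4=6) → (P0=0, P1=5, P2=0, P3=2, P4=8)
step 4: fire α:  (P0=0, P1=5, P2=0, P3=2, P4=8) → (P0=0, P1=7, P2=0, P3=2, P4=10)
step 5: fire α:  (P0=0, P1=7, P2=0, P3=2, P4=10) → (P0=0, P1=9, P2=0, P3=2, P4=12)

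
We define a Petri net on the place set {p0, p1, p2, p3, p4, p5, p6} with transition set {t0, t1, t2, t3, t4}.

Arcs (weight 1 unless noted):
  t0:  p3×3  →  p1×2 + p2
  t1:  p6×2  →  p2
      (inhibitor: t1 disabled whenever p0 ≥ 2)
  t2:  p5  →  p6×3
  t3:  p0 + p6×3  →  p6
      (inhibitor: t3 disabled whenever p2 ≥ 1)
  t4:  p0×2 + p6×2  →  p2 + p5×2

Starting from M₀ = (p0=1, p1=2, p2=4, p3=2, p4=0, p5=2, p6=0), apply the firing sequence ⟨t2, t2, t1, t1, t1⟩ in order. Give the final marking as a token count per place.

(p0=1, p1=2, p2=7, p3=2, p4=0, p5=0, p6=0)

step 1: fire t2:  (p0=1, p1=2, p2=4, p3=2, p4=0, p5=2, p6=0) → (p0=1, p1=2, p2=4, p3=2, p4=0, p5=1, p6=3)
step 2: fire t2:  (p0=1, p1=2, p2=4, p3=2, p4=0, p5=1, p6=3) → (p0=1, p1=2, p2=4, p3=2, p4=0, p5=0, p6=6)
step 3: fire t1:  (p0=1, p1=2, p2=4, p3=2, p4=0, p5=0, p6=6) → (p0=1, p1=2, p2=5, p3=2, p4=0, p5=0, p6=4)
step 4: fire t1:  (p0=1, p1=2, p2=5, p3=2, p4=0, p5=0, p6=4) → (p0=1, p1=2, p2=6, p3=2, p4=0, p5=0, p6=2)
step 5: fire t1:  (p0=1, p1=2, p2=6, p3=2, p4=0, p5=0, p6=2) → (p0=1, p1=2, p2=7, p3=2, p4=0, p5=0, p6=0)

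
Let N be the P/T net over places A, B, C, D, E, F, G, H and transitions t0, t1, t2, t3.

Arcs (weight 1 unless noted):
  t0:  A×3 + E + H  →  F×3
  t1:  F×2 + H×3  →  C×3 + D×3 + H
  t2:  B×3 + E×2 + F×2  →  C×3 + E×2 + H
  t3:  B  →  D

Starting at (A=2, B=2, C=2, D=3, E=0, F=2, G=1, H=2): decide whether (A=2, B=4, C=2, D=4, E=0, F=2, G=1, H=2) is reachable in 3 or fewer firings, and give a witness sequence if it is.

depth 0: 1 marking
depth 1: 2 markings reached so far
depth 2: 3 markings reached so far
depth 3: 3 markings reached so far
(frontier empty at depth 3; search complete)
target is not among the 3 markings reachable within 3 steps

NO — not reachable within 3 firings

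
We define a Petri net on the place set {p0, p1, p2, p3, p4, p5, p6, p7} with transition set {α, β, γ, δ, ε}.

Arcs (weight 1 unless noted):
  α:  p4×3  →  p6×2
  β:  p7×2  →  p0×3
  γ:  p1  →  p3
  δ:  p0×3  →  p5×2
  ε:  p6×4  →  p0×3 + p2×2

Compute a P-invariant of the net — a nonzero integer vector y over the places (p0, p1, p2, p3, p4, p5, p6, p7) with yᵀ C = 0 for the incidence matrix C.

y = (p0:0, p1:1, p2:0, p3:1, p4:0, p5:0, p6:0, p7:0)

Incidence matrix C (rows=places, cols=transitions):
        α    β    γ    δ    ε
   p0   0    3    0   -3    3
   p1   0    0   -1    0    0
   p2   0    0    0    0    2
   p3   0    0    1    0    0
   p4  -3    0    0    0    0
   p5   0    0    0    2    0
   p6   2    0    0    0   -4
   p7   0   -2    0    0    0

Candidate y = [0, 1, 0, 1, 0, 0, 0, 0]; check y·C column-wise:
  col α: 1·0 + 1·0 + 0·-3 + 0·2 = 0
  col β: 0·3 + 1·0 + 1·0 + 0·-2 = 0
  col γ: 1·-1 + 1·1 = 0
  col δ: 0·-3 + 1·0 + 1·0 + 0·2 = 0
  col ε: 0·3 + 1·0 + 0·2 + 1·0 + 0·-4 = 0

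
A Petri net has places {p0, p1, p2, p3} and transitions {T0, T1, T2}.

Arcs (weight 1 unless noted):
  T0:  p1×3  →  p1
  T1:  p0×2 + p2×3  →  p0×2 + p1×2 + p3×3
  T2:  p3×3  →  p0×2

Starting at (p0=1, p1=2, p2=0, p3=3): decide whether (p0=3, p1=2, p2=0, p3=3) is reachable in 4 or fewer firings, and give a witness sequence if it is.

depth 0: 1 marking
depth 1: 2 markings reached so far
depth 2: 2 markings reached so far
(frontier empty at depth 2; search complete)
target is not among the 2 markings reachable within 4 steps

NO — not reachable within 4 firings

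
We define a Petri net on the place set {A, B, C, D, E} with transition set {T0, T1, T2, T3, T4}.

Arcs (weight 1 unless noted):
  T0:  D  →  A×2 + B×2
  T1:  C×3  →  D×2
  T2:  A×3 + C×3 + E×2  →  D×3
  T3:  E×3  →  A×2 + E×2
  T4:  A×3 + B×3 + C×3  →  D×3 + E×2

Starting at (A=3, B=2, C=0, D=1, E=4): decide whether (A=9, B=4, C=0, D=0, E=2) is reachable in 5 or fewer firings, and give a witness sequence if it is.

step 1: fire T0:  (A=3, B=2, C=0, D=1, E=4) → (A=5, B=4, C=0, D=0, E=4)
step 2: fire T3:  (A=5, B=4, C=0, D=0, E=4) → (A=7, B=4, C=0, D=0, E=3)
step 3: fire T3:  (A=7, B=4, C=0, D=0, E=3) → (A=9, B=4, C=0, D=0, E=2)

YES — reachable via ⟨T0, T3, T3⟩ (3 firings)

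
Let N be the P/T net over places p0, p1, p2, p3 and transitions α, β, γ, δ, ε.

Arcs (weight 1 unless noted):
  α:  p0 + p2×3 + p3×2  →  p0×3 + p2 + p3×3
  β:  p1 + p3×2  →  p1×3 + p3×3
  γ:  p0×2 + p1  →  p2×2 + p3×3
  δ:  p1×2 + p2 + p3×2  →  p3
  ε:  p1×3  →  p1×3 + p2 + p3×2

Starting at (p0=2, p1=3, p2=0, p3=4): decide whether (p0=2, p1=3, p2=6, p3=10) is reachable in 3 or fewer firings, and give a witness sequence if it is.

NO — not reachable within 3 firings

depth 0: 1 marking
depth 1: 4 markings reached so far
depth 2: 11 markings reached so far
depth 3: 22 markings reached so far
target is not among the 22 markings reachable within 3 steps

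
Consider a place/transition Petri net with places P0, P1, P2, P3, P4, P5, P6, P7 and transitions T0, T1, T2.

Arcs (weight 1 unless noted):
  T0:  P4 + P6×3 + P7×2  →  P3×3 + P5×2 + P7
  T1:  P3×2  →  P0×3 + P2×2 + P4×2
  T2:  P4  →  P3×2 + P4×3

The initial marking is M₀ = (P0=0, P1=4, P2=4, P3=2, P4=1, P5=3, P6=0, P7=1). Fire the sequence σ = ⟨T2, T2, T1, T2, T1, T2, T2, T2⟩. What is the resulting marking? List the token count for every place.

step 1: fire T2:  (P0=0, P1=4, P2=4, P3=2, P4=1, P5=3, P6=0, P7=1) → (P0=0, P1=4, P2=4, P3=4, P4=3, P5=3, P6=0, P7=1)
step 2: fire T2:  (P0=0, P1=4, P2=4, P3=4, P4=3, P5=3, P6=0, P7=1) → (P0=0, P1=4, P2=4, P3=6, P4=5, P5=3, P6=0, P7=1)
step 3: fire T1:  (P0=0, P1=4, P2=4, P3=6, P4=5, P5=3, P6=0, P7=1) → (P0=3, P1=4, P2=6, P3=4, P4=7, P5=3, P6=0, P7=1)
step 4: fire T2:  (P0=3, P1=4, P2=6, P3=4, P4=7, P5=3, P6=0, P7=1) → (P0=3, P1=4, P2=6, P3=6, P4=9, P5=3, P6=0, P7=1)
step 5: fire T1:  (P0=3, P1=4, P2=6, P3=6, P4=9, P5=3, P6=0, P7=1) → (P0=6, P1=4, P2=8, P3=4, P4=11, P5=3, P6=0, P7=1)
step 6: fire T2:  (P0=6, P1=4, P2=8, P3=4, P4=11, P5=3, P6=0, P7=1) → (P0=6, P1=4, P2=8, P3=6, P4=13, P5=3, P6=0, P7=1)
step 7: fire T2:  (P0=6, P1=4, P2=8, P3=6, P4=13, P5=3, P6=0, P7=1) → (P0=6, P1=4, P2=8, P3=8, P4=15, P5=3, P6=0, P7=1)
step 8: fire T2:  (P0=6, P1=4, P2=8, P3=8, P4=15, P5=3, P6=0, P7=1) → (P0=6, P1=4, P2=8, P3=10, P4=17, P5=3, P6=0, P7=1)

(P0=6, P1=4, P2=8, P3=10, P4=17, P5=3, P6=0, P7=1)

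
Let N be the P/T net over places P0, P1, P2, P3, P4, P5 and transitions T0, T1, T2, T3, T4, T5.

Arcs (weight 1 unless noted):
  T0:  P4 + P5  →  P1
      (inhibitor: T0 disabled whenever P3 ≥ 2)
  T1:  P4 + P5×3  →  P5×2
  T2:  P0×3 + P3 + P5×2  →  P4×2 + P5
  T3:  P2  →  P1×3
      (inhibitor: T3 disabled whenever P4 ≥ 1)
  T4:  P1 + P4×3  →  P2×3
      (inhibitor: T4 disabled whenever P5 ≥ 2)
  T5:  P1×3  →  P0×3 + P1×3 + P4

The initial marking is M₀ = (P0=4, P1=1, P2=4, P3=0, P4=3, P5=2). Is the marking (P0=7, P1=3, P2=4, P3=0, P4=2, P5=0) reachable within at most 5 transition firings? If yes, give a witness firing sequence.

YES — reachable via ⟨T0, T0, T5⟩ (3 firings)

step 1: fire T0:  (P0=4, P1=1, P2=4, P3=0, P4=3, P5=2) → (P0=4, P1=2, P2=4, P3=0, P4=2, P5=1)
step 2: fire T0:  (P0=4, P1=2, P2=4, P3=0, P4=2, P5=1) → (P0=4, P1=3, P2=4, P3=0, P4=1, P5=0)
step 3: fire T5:  (P0=4, P1=3, P2=4, P3=0, P4=1, P5=0) → (P0=7, P1=3, P2=4, P3=0, P4=2, P5=0)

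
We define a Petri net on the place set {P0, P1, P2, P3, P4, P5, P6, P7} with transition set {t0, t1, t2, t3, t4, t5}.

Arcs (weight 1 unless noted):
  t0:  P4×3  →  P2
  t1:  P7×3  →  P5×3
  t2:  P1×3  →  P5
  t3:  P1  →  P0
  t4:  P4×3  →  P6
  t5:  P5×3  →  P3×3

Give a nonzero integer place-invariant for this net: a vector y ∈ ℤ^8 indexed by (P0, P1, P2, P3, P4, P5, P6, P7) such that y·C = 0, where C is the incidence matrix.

y = (P0:0, P1:0, P2:3, P3:0, P4:1, P5:0, P6:3, P7:0)

Incidence matrix C (rows=places, cols=transitions):
       t0   t1   t2   t3   t4   t5
   P0   0    0    0    1    0    0
   P1   0    0   -3   -1    0    0
   P2   1    0    0    0    0    0
   P3   0    0    0    0    0    3
   P4  -3    0    0    0   -3    0
   P5   0    3    1    0    0   -3
   P6   0    0    0    0    1    0
   P7   0   -3    0    0    0    0

Candidate y = [0, 0, 3, 0, 1, 0, 3, 0]; check y·C column-wise:
  col t0: 3·1 + 1·-3 + 3·0 = 0
  col t1: 3·0 + 1·0 + 0·3 + 3·0 + 0·-3 = 0
  col t2: 0·-3 + 3·0 + 1·0 + 0·1 + 3·0 = 0
  col t3: 0·1 + 0·-1 + 3·0 + 1·0 + 3·0 = 0
  col t4: 3·0 + 1·-3 + 3·1 = 0
  col t5: 3·0 + 0·3 + 1·0 + 0·-3 + 3·0 = 0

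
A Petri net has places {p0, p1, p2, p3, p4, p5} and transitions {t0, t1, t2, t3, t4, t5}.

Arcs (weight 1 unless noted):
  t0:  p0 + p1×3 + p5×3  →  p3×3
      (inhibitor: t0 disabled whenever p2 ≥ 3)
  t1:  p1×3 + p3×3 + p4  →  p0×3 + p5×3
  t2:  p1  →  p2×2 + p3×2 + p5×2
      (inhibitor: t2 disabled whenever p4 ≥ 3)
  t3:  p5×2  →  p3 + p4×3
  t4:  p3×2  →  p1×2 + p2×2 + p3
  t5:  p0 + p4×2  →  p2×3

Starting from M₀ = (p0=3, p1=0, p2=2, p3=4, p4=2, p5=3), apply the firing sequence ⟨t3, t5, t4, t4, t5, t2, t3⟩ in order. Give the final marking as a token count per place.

(p0=1, p1=3, p2=14, p3=6, p4=4, p5=1)

step 1: fire t3:  (p0=3, p1=0, p2=2, p3=4, p4=2, p5=3) → (p0=3, p1=0, p2=2, p3=5, p4=5, p5=1)
step 2: fire t5:  (p0=3, p1=0, p2=2, p3=5, p4=5, p5=1) → (p0=2, p1=0, p2=5, p3=5, p4=3, p5=1)
step 3: fire t4:  (p0=2, p1=0, p2=5, p3=5, p4=3, p5=1) → (p0=2, p1=2, p2=7, p3=4, p4=3, p5=1)
step 4: fire t4:  (p0=2, p1=2, p2=7, p3=4, p4=3, p5=1) → (p0=2, p1=4, p2=9, p3=3, p4=3, p5=1)
step 5: fire t5:  (p0=2, p1=4, p2=9, p3=3, p4=3, p5=1) → (p0=1, p1=4, p2=12, p3=3, p4=1, p5=1)
step 6: fire t2:  (p0=1, p1=4, p2=12, p3=3, p4=1, p5=1) → (p0=1, p1=3, p2=14, p3=5, p4=1, p5=3)
step 7: fire t3:  (p0=1, p1=3, p2=14, p3=5, p4=1, p5=3) → (p0=1, p1=3, p2=14, p3=6, p4=4, p5=1)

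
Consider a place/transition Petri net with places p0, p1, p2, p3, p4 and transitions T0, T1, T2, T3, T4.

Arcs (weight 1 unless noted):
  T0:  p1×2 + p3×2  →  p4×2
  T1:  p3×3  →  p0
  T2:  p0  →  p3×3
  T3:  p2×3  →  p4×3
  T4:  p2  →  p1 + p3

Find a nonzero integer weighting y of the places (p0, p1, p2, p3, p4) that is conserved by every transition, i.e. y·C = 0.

Incidence matrix C (rows=places, cols=transitions):
       T0   T1   T2   T3   T4
   p0   0    1   -1    0    0
   p1  -2    0    0    0    1
   p2   0    0    0   -3   -1
   p3  -2   -3    3    0    1
   p4   2    0    0    3    0

Candidate y = [3, -1, 0, 1, 0]; check y·C column-wise:
  col T0: 3·0 + -1·-2 + 1·-2 + 0·2 = 0
  col T1: 3·1 + -1·0 + 1·-3 = 0
  col T2: 3·-1 + -1·0 + 1·3 = 0
  col T3: 3·0 + -1·0 + 0·-3 + 1·0 + 0·3 = 0
  col T4: 3·0 + -1·1 + 0·-1 + 1·1 = 0

y = (p0:3, p1:-1, p2:0, p3:1, p4:0)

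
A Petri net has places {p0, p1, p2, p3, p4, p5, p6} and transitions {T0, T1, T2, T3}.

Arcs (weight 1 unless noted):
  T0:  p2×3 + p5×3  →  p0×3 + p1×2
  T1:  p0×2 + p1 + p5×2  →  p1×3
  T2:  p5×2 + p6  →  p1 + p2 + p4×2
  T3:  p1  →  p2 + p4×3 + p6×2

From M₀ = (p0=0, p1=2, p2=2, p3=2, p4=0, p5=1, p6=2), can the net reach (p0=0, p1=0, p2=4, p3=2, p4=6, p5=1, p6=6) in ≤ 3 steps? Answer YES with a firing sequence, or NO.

YES — reachable via ⟨T3, T3⟩ (2 firings)

step 1: fire T3:  (p0=0, p1=2, p2=2, p3=2, p4=0, p5=1, p6=2) → (p0=0, p1=1, p2=3, p3=2, p4=3, p5=1, p6=4)
step 2: fire T3:  (p0=0, p1=1, p2=3, p3=2, p4=3, p5=1, p6=4) → (p0=0, p1=0, p2=4, p3=2, p4=6, p5=1, p6=6)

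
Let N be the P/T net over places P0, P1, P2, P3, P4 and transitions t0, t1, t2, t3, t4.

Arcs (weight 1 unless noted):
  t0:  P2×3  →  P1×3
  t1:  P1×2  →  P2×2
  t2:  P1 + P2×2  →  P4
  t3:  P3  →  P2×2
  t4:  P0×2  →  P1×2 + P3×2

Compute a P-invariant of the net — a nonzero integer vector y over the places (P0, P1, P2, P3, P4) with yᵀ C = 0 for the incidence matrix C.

Incidence matrix C (rows=places, cols=transitions):
       t0   t1   t2   t3   t4
   P0   0    0    0    0   -2
   P1   3   -2   -1    0    2
   P2  -3    2   -2    2    0
   P3   0    0    0   -1    2
   P4   0    0    1    0    0

Candidate y = [3, 1, 1, 2, 3]; check y·C column-wise:
  col t0: 3·0 + 1·3 + 1·-3 + 2·0 + 3·0 = 0
  col t1: 3·0 + 1·-2 + 1·2 + 2·0 + 3·0 = 0
  col t2: 3·0 + 1·-1 + 1·-2 + 2·0 + 3·1 = 0
  col t3: 3·0 + 1·0 + 1·2 + 2·-1 + 3·0 = 0
  col t4: 3·-2 + 1·2 + 1·0 + 2·2 + 3·0 = 0

y = (P0:3, P1:1, P2:1, P3:2, P4:3)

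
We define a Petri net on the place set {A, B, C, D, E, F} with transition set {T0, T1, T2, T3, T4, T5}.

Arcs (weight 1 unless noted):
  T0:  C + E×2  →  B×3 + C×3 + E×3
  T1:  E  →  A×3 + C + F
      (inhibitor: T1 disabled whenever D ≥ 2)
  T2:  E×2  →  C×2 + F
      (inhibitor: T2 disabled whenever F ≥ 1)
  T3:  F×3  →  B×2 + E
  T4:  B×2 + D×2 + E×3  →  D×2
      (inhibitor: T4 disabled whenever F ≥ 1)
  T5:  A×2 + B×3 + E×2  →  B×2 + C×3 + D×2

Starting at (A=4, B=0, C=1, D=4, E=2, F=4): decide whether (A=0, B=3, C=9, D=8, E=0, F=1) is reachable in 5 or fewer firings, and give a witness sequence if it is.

YES — reachable via ⟨T0, T3, T5, T5⟩ (4 firings)

step 1: fire T0:  (A=4, B=0, C=1, D=4, E=2, F=4) → (A=4, B=3, C=3, D=4, E=3, F=4)
step 2: fire T3:  (A=4, B=3, C=3, D=4, E=3, F=4) → (A=4, B=5, C=3, D=4, E=4, F=1)
step 3: fire T5:  (A=4, B=5, C=3, D=4, E=4, F=1) → (A=2, B=4, C=6, D=6, E=2, F=1)
step 4: fire T5:  (A=2, B=4, C=6, D=6, E=2, F=1) → (A=0, B=3, C=9, D=8, E=0, F=1)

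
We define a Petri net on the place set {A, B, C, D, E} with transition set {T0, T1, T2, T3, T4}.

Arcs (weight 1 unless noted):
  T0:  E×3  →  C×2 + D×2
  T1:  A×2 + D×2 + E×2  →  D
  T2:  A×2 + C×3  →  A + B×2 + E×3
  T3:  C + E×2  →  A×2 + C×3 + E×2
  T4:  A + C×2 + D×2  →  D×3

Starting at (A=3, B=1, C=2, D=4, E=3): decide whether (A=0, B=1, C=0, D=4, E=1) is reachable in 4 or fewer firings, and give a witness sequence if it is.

YES — reachable via ⟨T1, T4⟩ (2 firings)

step 1: fire T1:  (A=3, B=1, C=2, D=4, E=3) → (A=1, B=1, C=2, D=3, E=1)
step 2: fire T4:  (A=1, B=1, C=2, D=3, E=1) → (A=0, B=1, C=0, D=4, E=1)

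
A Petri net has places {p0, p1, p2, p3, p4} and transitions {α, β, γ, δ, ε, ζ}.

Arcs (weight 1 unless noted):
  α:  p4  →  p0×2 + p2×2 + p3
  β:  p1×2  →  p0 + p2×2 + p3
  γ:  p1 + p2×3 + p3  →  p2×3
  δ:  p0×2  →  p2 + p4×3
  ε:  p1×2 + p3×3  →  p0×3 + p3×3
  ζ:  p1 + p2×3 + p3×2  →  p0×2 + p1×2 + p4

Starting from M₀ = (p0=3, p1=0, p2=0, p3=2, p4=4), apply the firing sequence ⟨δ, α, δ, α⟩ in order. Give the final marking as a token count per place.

step 1: fire δ:  (p0=3, p1=0, p2=0, p3=2, p4=4) → (p0=1, p1=0, p2=1, p3=2, p4=7)
step 2: fire α:  (p0=1, p1=0, p2=1, p3=2, p4=7) → (p0=3, p1=0, p2=3, p3=3, p4=6)
step 3: fire δ:  (p0=3, p1=0, p2=3, p3=3, p4=6) → (p0=1, p1=0, p2=4, p3=3, p4=9)
step 4: fire α:  (p0=1, p1=0, p2=4, p3=3, p4=9) → (p0=3, p1=0, p2=6, p3=4, p4=8)

(p0=3, p1=0, p2=6, p3=4, p4=8)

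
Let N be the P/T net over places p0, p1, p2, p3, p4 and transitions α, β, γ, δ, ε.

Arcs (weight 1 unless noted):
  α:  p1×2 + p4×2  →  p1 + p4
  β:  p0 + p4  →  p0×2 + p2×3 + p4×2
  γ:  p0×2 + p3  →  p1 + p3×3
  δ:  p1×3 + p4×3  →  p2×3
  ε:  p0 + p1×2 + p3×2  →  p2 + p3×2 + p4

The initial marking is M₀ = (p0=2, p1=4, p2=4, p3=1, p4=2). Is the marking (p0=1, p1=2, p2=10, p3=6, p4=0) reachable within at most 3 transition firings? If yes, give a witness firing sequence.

NO — not reachable within 3 firings

depth 0: 1 marking
depth 1: 4 markings reached so far
depth 2: 9 markings reached so far
depth 3: 17 markings reached so far
target is not among the 17 markings reachable within 3 steps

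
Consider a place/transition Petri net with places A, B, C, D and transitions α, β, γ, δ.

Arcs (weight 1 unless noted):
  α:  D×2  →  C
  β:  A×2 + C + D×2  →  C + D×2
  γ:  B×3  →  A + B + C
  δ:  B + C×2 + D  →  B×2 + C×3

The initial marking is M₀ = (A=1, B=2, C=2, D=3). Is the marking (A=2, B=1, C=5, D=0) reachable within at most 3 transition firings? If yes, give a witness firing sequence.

YES — reachable via ⟨α, δ, γ⟩ (3 firings)

step 1: fire α:  (A=1, B=2, C=2, D=3) → (A=1, B=2, C=3, D=1)
step 2: fire δ:  (A=1, B=2, C=3, D=1) → (A=1, B=3, C=4, D=0)
step 3: fire γ:  (A=1, B=3, C=4, D=0) → (A=2, B=1, C=5, D=0)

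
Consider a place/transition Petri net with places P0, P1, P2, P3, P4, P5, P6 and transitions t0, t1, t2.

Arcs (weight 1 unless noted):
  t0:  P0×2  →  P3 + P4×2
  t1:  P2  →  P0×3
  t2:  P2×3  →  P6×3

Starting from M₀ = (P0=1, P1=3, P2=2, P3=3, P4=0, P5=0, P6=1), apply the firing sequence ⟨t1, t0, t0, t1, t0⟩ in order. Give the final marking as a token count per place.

(P0=1, P1=3, P2=0, P3=6, P4=6, P5=0, P6=1)

step 1: fire t1:  (P0=1, P1=3, P2=2, P3=3, P4=0, P5=0, P6=1) → (P0=4, P1=3, P2=1, P3=3, P4=0, P5=0, P6=1)
step 2: fire t0:  (P0=4, P1=3, P2=1, P3=3, P4=0, P5=0, P6=1) → (P0=2, P1=3, P2=1, P3=4, P4=2, P5=0, P6=1)
step 3: fire t0:  (P0=2, P1=3, P2=1, P3=4, P4=2, P5=0, P6=1) → (P0=0, P1=3, P2=1, P3=5, P4=4, P5=0, P6=1)
step 4: fire t1:  (P0=0, P1=3, P2=1, P3=5, P4=4, P5=0, P6=1) → (P0=3, P1=3, P2=0, P3=5, P4=4, P5=0, P6=1)
step 5: fire t0:  (P0=3, P1=3, P2=0, P3=5, P4=4, P5=0, P6=1) → (P0=1, P1=3, P2=0, P3=6, P4=6, P5=0, P6=1)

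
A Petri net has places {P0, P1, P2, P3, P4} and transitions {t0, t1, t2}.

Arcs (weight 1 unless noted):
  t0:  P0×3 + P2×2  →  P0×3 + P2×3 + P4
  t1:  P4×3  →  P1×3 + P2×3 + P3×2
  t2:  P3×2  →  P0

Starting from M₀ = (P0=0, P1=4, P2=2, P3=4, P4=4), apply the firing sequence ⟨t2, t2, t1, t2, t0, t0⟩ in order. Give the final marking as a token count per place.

step 1: fire t2:  (P0=0, P1=4, P2=2, P3=4, P4=4) → (P0=1, P1=4, P2=2, P3=2, P4=4)
step 2: fire t2:  (P0=1, P1=4, P2=2, P3=2, P4=4) → (P0=2, P1=4, P2=2, P3=0, P4=4)
step 3: fire t1:  (P0=2, P1=4, P2=2, P3=0, P4=4) → (P0=2, P1=7, P2=5, P3=2, P4=1)
step 4: fire t2:  (P0=2, P1=7, P2=5, P3=2, P4=1) → (P0=3, P1=7, P2=5, P3=0, P4=1)
step 5: fire t0:  (P0=3, P1=7, P2=5, P3=0, P4=1) → (P0=3, P1=7, P2=6, P3=0, P4=2)
step 6: fire t0:  (P0=3, P1=7, P2=6, P3=0, P4=2) → (P0=3, P1=7, P2=7, P3=0, P4=3)

(P0=3, P1=7, P2=7, P3=0, P4=3)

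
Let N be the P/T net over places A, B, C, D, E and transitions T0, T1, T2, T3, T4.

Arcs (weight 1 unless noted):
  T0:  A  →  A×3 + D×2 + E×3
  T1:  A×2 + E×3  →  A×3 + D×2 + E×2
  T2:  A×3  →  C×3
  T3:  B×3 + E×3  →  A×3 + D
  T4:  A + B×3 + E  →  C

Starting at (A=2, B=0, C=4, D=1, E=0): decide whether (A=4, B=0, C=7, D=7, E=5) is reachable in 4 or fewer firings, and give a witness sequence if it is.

step 1: fire T0:  (A=2, B=0, C=4, D=1, E=0) → (A=4, B=0, C=4, D=3, E=3)
step 2: fire T0:  (A=4, B=0, C=4, D=3, E=3) → (A=6, B=0, C=4, D=5, E=6)
step 3: fire T1:  (A=6, B=0, C=4, D=5, E=6) → (A=7, B=0, C=4, D=7, E=5)
step 4: fire T2:  (A=7, B=0, C=4, D=7, E=5) → (A=4, B=0, C=7, D=7, E=5)

YES — reachable via ⟨T0, T0, T1, T2⟩ (4 firings)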